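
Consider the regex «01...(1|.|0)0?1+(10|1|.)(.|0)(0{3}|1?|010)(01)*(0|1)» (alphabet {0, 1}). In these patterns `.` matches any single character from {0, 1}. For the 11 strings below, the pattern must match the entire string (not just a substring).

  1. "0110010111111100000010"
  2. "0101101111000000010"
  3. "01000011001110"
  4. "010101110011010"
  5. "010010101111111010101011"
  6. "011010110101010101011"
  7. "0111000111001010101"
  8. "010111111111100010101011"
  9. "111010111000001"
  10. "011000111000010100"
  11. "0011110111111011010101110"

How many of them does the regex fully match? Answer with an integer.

3

1 → match
2 → no match
3 → no match
4 → no match
5 → no match
6 → match
7 → no match
8 → match
9 → no match — must start with "01"
10 → no match
11 → no match — must start with "01"
Total matched: 3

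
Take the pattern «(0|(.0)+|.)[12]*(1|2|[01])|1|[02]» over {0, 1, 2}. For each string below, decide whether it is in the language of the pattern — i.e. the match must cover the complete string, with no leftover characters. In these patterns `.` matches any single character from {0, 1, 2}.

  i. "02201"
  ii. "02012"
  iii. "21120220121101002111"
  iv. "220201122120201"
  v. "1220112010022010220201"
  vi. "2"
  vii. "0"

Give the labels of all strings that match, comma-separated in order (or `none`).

vi, vii

i. "02201" → no match
ii. "02012" → no match
iii → no match
iv → no match
v → no match
vi. "2" → match
vii. "0" → match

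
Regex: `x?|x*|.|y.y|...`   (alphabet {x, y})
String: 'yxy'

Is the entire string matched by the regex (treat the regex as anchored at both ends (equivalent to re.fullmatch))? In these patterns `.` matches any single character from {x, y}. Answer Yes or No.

Yes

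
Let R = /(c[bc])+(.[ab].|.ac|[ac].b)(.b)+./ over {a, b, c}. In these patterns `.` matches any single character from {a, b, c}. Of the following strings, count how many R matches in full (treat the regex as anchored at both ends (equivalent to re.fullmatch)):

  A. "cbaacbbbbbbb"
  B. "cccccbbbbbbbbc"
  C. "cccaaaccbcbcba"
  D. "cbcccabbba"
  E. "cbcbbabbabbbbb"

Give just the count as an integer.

3

A. "cbaacbbbbbbb" → match
B → match
C → no match
D. "cbcccabbba" → match
E → no match
Total matched: 3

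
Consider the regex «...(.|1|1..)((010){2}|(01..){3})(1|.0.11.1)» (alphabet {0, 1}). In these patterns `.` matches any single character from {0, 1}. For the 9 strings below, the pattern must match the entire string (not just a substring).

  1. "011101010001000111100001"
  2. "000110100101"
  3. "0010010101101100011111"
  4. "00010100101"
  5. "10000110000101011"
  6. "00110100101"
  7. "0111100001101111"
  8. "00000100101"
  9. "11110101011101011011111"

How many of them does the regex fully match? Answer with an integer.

4

1 → no match
2 → no match
3 → no match
4 → match
5 → no match
6 → match
7 → no match
8 → match
9 → match
Total matched: 4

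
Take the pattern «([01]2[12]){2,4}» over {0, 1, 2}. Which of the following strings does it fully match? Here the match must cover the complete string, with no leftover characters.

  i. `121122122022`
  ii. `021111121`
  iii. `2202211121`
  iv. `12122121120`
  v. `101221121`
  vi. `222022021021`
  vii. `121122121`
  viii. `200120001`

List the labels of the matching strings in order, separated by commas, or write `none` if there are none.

i → match
ii → no match
iii → no match
iv → no match
v → no match
vi → no match
vii → match
viii → no match

i, vii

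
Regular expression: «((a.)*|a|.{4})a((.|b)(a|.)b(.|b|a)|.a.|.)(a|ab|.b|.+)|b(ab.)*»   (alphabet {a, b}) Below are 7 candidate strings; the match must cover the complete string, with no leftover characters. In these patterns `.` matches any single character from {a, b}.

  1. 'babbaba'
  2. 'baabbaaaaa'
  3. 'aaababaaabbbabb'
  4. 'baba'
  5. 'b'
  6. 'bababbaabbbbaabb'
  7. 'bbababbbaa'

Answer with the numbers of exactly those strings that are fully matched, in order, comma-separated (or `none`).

1 → match
2 → no match
3 → match
4 → match
5 → match
6 → no match
7 → match

1, 3, 4, 5, 7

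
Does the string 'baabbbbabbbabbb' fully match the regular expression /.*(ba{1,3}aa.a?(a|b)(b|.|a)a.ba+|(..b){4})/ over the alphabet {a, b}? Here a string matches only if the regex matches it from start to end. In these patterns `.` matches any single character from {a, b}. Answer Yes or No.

No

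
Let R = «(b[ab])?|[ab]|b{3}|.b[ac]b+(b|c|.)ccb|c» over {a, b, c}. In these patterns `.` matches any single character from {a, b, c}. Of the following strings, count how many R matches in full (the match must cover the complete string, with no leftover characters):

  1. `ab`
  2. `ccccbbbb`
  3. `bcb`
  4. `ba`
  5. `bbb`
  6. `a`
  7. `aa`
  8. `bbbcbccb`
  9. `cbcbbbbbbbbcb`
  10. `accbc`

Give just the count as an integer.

3

1 → no match
2 → no match
3 → no match
4 → match
5 → match
6 → match
7 → no match
8 → no match
9 → no match
10 → no match
Total matched: 3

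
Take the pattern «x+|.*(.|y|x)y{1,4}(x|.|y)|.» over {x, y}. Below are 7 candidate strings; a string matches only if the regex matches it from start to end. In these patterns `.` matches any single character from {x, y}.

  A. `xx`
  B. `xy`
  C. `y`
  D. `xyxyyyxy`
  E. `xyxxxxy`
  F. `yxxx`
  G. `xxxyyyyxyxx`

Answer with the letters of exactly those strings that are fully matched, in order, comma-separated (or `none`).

A → match
B → no match
C → match
D → no match
E → no match
F → no match
G → no match

A, C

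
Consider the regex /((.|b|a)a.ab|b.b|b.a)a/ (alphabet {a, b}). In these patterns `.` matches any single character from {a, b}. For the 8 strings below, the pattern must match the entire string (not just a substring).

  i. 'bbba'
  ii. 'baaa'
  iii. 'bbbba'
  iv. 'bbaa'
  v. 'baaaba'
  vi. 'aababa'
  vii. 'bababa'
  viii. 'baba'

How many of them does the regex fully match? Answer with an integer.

7

i → match
ii → match
iii → no match
iv → match
v → match
vi → match
vii → match
viii → match
Total matched: 7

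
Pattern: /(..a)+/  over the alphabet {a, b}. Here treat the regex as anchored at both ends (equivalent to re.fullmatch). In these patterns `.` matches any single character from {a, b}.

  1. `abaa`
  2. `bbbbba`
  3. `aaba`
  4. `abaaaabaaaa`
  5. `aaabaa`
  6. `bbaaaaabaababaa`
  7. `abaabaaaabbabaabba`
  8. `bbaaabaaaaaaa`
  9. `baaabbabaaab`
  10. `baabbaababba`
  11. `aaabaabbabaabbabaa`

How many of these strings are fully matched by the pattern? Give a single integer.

1 → no match
2 → no match
3 → no match
4 → no match
5 → match
6 → match
7 → match
8 → no match
9 → no match — must end with `a`
10 → match
11 → match
Total matched: 5

5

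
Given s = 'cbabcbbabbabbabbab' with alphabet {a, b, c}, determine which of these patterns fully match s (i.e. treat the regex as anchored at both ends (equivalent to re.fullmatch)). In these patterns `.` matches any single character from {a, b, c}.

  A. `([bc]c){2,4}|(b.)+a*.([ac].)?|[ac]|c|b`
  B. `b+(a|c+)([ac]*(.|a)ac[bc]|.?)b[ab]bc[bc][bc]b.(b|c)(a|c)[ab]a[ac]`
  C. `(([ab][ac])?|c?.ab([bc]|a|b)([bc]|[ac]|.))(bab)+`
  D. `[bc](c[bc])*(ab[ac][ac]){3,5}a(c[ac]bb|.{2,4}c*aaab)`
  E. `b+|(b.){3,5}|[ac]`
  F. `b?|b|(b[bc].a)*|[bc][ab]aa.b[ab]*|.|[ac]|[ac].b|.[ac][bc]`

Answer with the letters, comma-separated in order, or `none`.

C

A → no match
B → no match — must start with 'b'
C → match
D → no match
E → no match
F → no match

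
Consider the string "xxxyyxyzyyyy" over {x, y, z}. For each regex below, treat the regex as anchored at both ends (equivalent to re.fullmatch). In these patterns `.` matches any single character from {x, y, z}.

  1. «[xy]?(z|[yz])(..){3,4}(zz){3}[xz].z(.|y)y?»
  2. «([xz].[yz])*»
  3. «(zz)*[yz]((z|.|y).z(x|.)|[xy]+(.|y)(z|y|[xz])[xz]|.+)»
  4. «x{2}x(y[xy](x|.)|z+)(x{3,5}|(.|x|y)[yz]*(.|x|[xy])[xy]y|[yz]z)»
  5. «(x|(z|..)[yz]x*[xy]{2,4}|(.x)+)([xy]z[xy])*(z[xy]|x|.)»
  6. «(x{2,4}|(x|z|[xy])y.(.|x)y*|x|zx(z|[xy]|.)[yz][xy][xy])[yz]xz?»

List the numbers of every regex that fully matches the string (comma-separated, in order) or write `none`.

1 → no match
2 → no match
3 → no match
4 → match
5 → no match
6 → no match

4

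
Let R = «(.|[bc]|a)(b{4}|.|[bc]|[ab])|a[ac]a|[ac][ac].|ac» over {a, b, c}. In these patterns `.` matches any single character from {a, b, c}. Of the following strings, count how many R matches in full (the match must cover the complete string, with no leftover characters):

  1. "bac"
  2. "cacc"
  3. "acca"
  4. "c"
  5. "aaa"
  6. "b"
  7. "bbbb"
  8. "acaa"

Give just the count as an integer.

1

1 → no match
2 → no match
3 → no match
4 → no match
5 → match
6 → no match
7 → no match
8 → no match
Total matched: 1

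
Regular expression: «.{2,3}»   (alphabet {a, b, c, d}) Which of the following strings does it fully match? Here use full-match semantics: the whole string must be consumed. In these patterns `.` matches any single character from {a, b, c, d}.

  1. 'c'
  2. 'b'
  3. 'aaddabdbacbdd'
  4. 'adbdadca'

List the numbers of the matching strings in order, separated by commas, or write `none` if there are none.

1 → no match
2 → no match
3 → no match
4 → no match

none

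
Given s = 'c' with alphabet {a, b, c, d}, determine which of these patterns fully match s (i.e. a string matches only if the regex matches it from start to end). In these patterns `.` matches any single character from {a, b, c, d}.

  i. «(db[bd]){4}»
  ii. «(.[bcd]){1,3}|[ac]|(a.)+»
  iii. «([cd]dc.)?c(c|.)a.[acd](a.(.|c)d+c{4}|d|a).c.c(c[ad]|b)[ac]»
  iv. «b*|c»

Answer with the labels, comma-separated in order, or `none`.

i → no match — must start with 'db'
ii → match
iii → no match
iv → match

ii, iv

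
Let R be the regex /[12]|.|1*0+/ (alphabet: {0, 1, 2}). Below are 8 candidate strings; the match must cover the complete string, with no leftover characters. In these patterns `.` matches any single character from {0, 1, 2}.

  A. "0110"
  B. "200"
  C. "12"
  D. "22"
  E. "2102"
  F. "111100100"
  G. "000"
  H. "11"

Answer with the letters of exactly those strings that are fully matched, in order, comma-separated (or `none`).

G

A → no match
B → no match
C → no match
D → no match
E → no match
F → no match
G → match
H → no match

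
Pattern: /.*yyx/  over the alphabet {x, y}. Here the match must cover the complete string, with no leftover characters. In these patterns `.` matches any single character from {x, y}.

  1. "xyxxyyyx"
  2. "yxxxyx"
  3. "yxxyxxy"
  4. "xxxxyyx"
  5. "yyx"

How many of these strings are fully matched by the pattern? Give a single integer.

3

1 → match
2 → no match — must end with "yyx"
3 → no match — must end with "yyx"
4 → match
5 → match
Total matched: 3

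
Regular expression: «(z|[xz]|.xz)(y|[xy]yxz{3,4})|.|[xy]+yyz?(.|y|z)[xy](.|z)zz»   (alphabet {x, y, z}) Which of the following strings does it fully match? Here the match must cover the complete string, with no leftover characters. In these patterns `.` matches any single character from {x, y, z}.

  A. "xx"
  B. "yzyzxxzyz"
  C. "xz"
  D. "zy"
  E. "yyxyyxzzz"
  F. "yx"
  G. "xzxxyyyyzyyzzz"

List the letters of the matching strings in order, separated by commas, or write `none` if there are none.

A → no match
B → no match
C → no match
D → match
E → no match
F → no match
G → no match

D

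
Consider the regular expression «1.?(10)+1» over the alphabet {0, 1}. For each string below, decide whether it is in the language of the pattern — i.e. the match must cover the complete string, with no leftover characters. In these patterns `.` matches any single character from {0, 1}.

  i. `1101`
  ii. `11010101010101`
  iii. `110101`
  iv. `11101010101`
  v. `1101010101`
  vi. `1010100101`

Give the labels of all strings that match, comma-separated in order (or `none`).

i → match
ii → match
iii → match
iv → match
v → match
vi → no match

i, ii, iii, iv, v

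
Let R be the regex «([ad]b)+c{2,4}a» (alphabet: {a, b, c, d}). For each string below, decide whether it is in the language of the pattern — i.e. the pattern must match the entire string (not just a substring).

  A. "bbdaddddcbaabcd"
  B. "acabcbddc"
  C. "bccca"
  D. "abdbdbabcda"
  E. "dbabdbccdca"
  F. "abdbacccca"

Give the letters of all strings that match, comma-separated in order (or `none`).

none

A → no match — must end with "ca"
B → no match — must end with "ca"
C → no match
D → no match — must end with "ca"
E → no match
F → no match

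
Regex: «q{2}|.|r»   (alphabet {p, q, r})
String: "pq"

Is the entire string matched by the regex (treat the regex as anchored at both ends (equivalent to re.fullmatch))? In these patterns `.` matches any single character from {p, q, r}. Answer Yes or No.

No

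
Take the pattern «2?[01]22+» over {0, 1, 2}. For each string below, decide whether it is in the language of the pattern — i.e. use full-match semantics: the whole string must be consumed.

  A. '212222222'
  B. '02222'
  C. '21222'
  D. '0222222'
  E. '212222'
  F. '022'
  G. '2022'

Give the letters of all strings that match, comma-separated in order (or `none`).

A → match
B → match
C → match
D → match
E → match
F → match
G → match

A, B, C, D, E, F, G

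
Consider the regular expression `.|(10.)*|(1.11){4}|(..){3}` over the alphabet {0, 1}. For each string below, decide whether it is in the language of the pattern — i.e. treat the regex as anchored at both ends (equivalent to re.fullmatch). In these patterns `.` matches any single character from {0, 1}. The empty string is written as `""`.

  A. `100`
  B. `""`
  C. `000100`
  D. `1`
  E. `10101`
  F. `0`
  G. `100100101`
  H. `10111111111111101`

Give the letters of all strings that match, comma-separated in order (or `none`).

A, B, C, D, F, G

A → match
B → match
C → match
D → match
E → no match
F → match
G → match
H → no match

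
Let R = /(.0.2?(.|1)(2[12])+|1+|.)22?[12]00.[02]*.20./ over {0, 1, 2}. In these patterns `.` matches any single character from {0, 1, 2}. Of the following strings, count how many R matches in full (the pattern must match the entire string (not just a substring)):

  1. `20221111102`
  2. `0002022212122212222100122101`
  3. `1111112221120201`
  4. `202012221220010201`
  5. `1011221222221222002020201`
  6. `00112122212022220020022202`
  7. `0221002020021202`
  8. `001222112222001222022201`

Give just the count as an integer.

1 → no match
2 → no match
3 → no match
4 → no match
5 → no match
6 → no match
7 → match
8 → no match
Total matched: 1

1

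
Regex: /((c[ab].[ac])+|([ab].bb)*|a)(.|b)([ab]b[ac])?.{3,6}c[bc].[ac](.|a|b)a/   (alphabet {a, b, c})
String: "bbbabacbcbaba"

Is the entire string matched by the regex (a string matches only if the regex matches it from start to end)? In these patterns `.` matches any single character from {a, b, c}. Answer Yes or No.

No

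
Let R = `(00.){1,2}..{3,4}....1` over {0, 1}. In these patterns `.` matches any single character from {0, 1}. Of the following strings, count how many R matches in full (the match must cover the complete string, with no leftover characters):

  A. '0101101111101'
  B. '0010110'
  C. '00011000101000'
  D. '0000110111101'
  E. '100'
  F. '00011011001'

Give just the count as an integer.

1

A → no match — must start with '00'
B → no match — must end with '1'
C → no match — must end with '1'
D → match
E → no match — must start with '00'
F → no match
Total matched: 1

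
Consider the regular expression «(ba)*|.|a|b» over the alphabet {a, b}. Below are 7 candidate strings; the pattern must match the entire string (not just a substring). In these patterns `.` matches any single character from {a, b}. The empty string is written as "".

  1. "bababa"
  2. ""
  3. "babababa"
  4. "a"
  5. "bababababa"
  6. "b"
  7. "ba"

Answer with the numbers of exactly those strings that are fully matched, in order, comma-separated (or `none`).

1. "bababa" → match
2. "" → match
3. "babababa" → match
4. "a" → match
5. "bababababa" → match
6. "b" → match
7. "ba" → match

1, 2, 3, 4, 5, 6, 7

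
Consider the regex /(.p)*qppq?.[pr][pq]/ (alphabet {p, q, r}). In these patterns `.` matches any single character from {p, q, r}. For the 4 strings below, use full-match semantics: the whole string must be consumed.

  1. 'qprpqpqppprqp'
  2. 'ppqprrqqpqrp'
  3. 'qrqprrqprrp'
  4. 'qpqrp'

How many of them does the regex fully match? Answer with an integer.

0

1 → no match
2 → no match
3 → no match
4 → no match
Total matched: 0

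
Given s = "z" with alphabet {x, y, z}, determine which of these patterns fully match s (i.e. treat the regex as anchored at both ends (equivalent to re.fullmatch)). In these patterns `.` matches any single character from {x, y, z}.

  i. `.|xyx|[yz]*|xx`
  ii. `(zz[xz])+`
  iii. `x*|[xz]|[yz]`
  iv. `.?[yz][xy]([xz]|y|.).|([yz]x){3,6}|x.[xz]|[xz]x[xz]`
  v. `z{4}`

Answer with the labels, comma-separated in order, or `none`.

i, iii

i → match
ii → no match — must start with "zz"
iii → match
iv → no match
v → no match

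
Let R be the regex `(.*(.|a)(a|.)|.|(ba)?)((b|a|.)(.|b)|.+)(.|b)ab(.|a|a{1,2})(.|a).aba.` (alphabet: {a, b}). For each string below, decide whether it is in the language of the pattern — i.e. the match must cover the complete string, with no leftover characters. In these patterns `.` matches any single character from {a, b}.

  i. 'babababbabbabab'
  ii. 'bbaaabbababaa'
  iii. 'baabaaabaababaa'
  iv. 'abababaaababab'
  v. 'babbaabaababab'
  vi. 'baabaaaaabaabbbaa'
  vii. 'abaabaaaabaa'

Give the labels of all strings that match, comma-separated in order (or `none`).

ii, iii, iv, v, vii

i → no match
ii → match
iii → match
iv → match
v → match
vi → no match
vii → match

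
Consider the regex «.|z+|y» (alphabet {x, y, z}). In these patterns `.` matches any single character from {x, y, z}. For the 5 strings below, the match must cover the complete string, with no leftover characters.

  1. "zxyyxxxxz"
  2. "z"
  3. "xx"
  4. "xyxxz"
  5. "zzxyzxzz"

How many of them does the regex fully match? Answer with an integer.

1

1 → no match
2 → match
3 → no match
4 → no match
5 → no match
Total matched: 1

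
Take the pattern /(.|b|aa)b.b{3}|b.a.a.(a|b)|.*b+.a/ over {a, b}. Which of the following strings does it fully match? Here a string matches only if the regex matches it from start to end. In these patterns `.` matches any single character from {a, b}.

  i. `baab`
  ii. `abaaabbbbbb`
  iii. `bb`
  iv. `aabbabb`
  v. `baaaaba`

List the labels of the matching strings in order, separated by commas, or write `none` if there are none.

v

i. `baab` → no match
ii. `abaaabbbbbb` → no match
iii. `bb` → no match
iv. `aabbabb` → no match
v. `baaaaba` → match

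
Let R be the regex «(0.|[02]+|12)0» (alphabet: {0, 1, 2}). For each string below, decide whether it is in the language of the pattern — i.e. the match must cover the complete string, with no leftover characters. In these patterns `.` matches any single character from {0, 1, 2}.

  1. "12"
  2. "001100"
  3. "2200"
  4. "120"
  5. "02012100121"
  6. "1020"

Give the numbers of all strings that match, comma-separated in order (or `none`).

3, 4

1. "12" → no match — must end with "0"
2. "001100" → no match
3. "2200" → match
4. "120" → match
5. "02012100121" → no match — must end with "0"
6. "1020" → no match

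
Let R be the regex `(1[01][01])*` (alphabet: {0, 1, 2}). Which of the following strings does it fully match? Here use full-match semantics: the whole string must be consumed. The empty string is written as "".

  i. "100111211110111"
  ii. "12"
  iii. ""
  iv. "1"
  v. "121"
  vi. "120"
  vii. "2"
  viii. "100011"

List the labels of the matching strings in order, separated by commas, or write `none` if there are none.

i → no match
ii → no match
iii → match
iv → no match
v → no match
vi → no match
vii → no match
viii → no match

iii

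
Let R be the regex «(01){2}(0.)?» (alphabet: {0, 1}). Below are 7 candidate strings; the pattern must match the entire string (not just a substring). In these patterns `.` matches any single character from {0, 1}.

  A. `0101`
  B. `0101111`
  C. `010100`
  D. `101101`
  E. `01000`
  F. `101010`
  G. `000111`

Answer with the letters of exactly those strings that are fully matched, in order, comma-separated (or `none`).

A, C

A → match
B → no match
C → match
D → no match — must start with `01`
E → no match
F → no match — must start with `01`
G → no match — must start with `01`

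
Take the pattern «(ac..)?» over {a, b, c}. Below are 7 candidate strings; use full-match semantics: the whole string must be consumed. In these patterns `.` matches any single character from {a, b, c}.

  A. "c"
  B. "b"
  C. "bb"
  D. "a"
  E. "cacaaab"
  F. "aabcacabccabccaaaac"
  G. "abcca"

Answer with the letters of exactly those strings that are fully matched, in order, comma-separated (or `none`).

A → no match
B → no match
C → no match
D → no match
E → no match
F → no match
G → no match

none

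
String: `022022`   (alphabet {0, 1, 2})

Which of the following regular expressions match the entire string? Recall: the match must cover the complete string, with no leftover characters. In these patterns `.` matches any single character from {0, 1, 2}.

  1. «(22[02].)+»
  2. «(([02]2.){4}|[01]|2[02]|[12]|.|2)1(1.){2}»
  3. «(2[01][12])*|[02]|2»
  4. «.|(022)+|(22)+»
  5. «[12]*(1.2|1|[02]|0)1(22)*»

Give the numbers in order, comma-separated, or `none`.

1 → no match — must start with `22`
2 → no match
3 → no match
4 → match
5 → no match

4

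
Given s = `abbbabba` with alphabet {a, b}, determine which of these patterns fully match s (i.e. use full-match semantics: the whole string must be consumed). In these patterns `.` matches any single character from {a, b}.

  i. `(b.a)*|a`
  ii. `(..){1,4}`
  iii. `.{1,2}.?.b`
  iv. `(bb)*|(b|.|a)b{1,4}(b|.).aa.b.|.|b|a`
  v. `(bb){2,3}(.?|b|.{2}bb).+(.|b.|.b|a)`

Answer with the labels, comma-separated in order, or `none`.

ii

i → no match
ii → match
iii → no match — must end with `b`
iv → no match
v → no match — must start with `bb`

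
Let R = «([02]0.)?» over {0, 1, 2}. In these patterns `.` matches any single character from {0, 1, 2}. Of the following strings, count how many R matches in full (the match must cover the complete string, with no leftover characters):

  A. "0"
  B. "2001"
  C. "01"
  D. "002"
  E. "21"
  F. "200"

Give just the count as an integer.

2

A → no match
B → no match
C → no match
D → match
E → no match
F → match
Total matched: 2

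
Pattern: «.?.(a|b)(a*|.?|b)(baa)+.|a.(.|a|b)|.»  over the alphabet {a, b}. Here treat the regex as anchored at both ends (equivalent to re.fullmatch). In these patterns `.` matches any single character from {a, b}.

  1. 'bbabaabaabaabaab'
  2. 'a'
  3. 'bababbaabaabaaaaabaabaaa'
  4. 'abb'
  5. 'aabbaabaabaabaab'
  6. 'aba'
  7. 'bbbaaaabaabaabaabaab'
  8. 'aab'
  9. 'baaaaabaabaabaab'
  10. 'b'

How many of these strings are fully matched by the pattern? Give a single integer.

1 → match
2 → match
3 → no match
4 → match
5 → match
6 → match
7 → match
8 → match
9 → match
10 → match
Total matched: 9

9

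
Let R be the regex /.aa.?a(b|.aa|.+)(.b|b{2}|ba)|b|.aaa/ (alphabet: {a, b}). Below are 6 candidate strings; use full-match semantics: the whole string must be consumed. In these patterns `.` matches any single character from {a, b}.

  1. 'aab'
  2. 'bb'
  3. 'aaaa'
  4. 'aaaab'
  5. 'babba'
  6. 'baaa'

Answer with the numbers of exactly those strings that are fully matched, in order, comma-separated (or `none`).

1. 'aab' → no match
2. 'bb' → no match
3. 'aaaa' → match
4. 'aaaab' → no match
5. 'babba' → no match
6. 'baaa' → match

3, 6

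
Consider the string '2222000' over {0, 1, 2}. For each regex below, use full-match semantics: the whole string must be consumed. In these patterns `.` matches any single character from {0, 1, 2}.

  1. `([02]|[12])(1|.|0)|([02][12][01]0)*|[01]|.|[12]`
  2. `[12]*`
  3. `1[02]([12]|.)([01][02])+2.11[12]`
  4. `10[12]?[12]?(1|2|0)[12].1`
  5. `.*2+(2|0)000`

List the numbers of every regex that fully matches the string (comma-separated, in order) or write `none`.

1 → no match
2 → no match
3 → no match — must start with '1'
4 → no match — must start with '10'
5 → match

5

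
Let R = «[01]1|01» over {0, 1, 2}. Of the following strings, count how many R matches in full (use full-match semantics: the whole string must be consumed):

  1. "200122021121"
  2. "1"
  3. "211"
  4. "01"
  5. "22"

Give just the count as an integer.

1 → no match
2 → no match
3 → no match
4 → match
5 → no match
Total matched: 1

1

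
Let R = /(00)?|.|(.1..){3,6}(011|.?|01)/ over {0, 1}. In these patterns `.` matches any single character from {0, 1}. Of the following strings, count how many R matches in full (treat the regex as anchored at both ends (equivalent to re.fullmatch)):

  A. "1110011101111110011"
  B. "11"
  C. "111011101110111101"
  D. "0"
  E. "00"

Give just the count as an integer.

4

A → match
B. "11" → no match
C → match
D. "0" → match
E. "00" → match
Total matched: 4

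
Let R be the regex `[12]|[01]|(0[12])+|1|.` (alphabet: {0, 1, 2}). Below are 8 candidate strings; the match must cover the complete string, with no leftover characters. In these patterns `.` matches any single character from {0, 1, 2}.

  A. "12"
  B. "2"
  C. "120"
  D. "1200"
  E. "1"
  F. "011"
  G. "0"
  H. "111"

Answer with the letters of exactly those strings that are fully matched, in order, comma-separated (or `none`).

A → no match
B → match
C → no match
D → no match
E → match
F → no match
G → match
H → no match

B, E, G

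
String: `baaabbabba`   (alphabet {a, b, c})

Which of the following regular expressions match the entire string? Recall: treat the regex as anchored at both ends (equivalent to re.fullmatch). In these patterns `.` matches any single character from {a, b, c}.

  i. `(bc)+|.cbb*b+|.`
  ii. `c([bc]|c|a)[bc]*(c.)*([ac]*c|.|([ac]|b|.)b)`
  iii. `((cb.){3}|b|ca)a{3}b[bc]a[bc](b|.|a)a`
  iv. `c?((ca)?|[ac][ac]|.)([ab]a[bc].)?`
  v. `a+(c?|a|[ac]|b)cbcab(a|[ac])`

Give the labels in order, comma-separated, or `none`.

iii

i → no match
ii → no match — must start with `c`
iii → match
iv → no match
v → no match — must start with `a`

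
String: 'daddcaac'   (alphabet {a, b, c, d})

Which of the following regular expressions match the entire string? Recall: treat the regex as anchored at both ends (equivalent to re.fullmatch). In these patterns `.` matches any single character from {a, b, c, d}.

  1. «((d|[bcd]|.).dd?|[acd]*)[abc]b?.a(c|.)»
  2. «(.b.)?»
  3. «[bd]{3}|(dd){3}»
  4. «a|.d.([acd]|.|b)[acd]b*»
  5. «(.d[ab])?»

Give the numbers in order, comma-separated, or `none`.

1

1 → match
2 → no match
3 → no match
4 → no match
5 → no match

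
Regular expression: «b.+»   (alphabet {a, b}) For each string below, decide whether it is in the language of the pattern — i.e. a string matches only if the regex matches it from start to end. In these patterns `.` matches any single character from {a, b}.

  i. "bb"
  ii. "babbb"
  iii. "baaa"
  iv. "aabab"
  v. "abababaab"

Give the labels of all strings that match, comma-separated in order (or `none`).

i. "bb" → match
ii. "babbb" → match
iii. "baaa" → match
iv. "aabab" → no match — must start with "b"
v. "abababaab" → no match — must start with "b"

i, ii, iii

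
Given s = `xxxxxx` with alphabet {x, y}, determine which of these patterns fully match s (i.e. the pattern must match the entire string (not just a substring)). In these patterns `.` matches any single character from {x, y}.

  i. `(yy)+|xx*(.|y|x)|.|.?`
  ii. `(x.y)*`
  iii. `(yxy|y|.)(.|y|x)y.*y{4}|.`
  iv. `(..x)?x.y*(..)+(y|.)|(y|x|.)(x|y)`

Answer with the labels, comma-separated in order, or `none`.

i

i → match
ii → no match
iii → no match
iv → no match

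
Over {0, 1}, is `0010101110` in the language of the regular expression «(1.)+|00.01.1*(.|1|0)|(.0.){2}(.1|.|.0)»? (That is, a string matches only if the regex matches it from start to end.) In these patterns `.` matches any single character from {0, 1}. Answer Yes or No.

Yes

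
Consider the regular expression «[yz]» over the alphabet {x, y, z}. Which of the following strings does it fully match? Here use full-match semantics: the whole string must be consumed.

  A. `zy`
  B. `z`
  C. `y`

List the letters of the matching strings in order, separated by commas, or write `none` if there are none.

B, C

A → no match
B → match
C → match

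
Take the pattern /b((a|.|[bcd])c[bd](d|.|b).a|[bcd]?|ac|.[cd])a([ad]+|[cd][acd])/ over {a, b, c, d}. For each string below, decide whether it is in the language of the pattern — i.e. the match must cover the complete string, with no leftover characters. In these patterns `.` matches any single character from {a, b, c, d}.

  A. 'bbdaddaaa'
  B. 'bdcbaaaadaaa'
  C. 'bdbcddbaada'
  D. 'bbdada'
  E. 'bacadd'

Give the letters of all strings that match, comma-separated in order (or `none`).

A → match
B → match
C → no match
D → match
E → match

A, B, D, E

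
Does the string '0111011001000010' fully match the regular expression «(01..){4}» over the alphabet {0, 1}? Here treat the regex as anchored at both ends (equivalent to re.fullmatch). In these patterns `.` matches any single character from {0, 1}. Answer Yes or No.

No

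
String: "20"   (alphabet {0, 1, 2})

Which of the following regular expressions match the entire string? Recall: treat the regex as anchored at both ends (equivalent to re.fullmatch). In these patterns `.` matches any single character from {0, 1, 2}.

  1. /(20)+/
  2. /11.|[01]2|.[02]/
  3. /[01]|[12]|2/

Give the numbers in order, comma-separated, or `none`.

1, 2

1 → match
2 → match
3 → no match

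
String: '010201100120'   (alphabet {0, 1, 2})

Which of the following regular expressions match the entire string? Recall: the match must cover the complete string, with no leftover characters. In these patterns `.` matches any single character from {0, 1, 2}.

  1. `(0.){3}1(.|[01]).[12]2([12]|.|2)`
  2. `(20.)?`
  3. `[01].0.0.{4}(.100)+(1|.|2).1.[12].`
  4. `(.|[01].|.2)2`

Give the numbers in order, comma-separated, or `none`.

1

1 → match
2 → no match
3 → no match
4 → no match — must end with '2'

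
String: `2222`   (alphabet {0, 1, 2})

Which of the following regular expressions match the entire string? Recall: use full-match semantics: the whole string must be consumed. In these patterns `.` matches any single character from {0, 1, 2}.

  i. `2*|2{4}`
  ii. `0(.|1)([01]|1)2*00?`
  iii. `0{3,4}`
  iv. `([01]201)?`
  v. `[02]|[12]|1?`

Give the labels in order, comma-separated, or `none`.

i

i → match
ii → no match — must start with `0`
iii → no match — must start with `0`
iv → no match
v → no match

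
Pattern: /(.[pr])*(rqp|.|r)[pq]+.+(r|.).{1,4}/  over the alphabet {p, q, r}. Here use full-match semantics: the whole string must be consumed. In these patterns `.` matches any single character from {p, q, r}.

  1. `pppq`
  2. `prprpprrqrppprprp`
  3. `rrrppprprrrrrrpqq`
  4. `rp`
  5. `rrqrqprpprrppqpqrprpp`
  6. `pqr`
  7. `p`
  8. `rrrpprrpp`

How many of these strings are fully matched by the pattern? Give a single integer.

1 → no match
2 → match
3 → match
4 → no match
5 → match
6 → no match
7 → no match
8 → match
Total matched: 4

4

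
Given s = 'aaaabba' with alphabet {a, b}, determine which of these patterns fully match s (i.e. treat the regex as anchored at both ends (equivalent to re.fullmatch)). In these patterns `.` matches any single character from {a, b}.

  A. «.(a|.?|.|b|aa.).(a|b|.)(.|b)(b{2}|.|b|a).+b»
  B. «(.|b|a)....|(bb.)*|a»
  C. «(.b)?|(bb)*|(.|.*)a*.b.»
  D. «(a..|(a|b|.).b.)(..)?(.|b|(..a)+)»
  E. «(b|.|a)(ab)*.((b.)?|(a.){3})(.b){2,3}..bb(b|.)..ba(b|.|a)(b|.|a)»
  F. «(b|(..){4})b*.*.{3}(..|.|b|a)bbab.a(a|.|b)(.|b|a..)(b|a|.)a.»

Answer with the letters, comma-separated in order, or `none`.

C

A → no match — must end with 'b'
B → no match
C → match
D → no match
E → no match
F → no match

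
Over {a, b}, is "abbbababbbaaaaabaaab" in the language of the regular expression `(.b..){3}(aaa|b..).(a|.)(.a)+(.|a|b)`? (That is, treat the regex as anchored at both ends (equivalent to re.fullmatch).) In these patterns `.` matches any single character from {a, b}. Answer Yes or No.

Yes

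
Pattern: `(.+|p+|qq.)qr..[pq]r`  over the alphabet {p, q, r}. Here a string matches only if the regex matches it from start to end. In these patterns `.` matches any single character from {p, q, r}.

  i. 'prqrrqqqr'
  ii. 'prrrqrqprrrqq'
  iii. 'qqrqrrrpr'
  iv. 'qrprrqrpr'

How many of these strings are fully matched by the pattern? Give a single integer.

1

i → no match
ii → no match — must end with 'r'
iii → match
iv → no match
Total matched: 1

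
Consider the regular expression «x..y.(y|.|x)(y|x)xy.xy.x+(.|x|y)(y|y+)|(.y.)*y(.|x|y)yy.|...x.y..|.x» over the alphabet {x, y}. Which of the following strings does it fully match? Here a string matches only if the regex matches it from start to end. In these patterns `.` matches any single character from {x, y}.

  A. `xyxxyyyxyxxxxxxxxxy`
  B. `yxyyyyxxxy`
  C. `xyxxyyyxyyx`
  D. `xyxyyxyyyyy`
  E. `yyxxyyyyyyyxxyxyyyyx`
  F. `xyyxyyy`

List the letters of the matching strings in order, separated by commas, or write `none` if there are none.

A → no match
B → no match
C → match
D → match
E → match
F → no match

C, D, E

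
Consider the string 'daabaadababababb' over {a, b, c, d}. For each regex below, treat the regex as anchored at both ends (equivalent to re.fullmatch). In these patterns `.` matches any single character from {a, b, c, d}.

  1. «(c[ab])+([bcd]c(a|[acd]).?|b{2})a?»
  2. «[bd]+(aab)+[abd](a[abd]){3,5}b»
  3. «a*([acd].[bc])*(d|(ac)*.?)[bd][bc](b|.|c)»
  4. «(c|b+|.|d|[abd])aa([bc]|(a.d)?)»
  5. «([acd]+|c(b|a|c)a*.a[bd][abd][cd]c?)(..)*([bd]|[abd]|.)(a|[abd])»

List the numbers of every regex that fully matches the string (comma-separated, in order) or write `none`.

2, 5

1 → no match — must start with 'c'
2 → match
3 → no match
4 → no match
5 → match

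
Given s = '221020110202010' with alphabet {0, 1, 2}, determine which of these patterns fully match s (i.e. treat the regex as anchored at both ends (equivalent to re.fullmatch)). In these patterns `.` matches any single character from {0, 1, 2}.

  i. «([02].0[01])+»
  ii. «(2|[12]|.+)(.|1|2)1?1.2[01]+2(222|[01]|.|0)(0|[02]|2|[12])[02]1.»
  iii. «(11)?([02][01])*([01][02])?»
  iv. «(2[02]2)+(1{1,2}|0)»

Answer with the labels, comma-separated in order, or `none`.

i → no match
ii → match
iii → no match
iv → no match

ii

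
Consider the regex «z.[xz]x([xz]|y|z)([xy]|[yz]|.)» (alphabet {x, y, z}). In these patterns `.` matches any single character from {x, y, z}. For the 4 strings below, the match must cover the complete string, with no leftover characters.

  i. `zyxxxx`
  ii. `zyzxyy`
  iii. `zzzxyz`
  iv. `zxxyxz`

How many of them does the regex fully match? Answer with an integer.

i → match
ii → match
iii → match
iv → no match
Total matched: 3

3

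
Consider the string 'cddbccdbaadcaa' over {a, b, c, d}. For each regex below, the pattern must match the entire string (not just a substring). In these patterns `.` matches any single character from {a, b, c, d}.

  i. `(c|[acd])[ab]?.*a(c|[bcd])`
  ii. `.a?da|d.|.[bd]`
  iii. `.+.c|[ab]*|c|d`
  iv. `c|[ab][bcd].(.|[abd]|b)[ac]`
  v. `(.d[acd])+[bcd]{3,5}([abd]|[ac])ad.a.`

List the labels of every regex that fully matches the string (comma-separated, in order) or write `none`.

i → no match
ii → no match
iii → no match
iv → no match
v → match

v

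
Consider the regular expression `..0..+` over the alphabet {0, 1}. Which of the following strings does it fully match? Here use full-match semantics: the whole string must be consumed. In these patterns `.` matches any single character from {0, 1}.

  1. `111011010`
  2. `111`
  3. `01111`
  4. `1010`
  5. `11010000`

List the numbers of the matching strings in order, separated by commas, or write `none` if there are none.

1 → no match
2 → no match
3 → no match
4 → no match
5 → match

5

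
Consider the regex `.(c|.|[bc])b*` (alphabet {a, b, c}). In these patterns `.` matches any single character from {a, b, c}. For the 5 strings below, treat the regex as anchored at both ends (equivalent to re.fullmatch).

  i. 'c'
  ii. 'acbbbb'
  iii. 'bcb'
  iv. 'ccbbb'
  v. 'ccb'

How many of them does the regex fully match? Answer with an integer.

i → no match
ii → match
iii → match
iv → match
v → match
Total matched: 4

4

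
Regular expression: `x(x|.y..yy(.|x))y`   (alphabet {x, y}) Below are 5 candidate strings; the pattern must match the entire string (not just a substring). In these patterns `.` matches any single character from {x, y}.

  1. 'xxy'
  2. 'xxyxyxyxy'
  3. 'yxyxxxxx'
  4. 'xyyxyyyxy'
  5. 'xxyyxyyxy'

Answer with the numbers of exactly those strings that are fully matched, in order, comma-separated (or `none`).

1 → match
2 → no match
3 → no match — must start with 'x'
4 → match
5 → match

1, 4, 5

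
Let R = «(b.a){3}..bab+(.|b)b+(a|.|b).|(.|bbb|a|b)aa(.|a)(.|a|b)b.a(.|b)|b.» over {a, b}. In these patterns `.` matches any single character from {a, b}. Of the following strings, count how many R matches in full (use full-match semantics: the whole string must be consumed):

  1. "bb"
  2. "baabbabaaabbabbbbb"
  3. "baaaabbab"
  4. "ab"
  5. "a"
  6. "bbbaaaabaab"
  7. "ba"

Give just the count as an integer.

5

1. "bb" → match
2 → match
3. "baaaabbab" → match
4. "ab" → no match
5. "a" → no match
6. "bbbaaaabaab" → match
7. "ba" → match
Total matched: 5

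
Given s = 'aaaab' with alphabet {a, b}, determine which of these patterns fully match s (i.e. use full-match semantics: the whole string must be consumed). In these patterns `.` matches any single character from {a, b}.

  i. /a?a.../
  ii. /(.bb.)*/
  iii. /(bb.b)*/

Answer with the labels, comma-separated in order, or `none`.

i → match
ii → no match
iii → no match

i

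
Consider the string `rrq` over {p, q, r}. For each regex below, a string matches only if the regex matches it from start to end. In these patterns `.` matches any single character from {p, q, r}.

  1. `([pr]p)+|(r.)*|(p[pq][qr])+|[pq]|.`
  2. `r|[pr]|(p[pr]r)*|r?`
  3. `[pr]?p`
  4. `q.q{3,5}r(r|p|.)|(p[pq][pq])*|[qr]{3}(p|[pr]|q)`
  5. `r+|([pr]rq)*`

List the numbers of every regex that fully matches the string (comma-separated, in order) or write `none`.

1 → no match
2 → no match
3 → no match — must end with `p`
4 → no match
5 → match

5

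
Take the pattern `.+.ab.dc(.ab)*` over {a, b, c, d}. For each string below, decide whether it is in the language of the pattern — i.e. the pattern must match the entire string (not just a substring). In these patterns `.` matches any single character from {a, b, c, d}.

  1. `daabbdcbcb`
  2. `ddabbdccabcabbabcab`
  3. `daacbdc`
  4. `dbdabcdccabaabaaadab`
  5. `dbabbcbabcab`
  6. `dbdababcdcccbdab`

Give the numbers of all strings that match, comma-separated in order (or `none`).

1 → no match
2 → match
3 → no match
4 → no match
5 → no match
6 → no match

2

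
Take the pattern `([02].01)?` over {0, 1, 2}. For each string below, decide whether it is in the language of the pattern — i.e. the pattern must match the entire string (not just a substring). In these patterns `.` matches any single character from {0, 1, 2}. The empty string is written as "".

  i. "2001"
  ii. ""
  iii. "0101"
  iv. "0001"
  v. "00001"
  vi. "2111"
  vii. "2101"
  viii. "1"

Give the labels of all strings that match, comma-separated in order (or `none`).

i → match
ii → match
iii → match
iv → match
v → no match
vi → no match
vii → match
viii → no match

i, ii, iii, iv, vii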